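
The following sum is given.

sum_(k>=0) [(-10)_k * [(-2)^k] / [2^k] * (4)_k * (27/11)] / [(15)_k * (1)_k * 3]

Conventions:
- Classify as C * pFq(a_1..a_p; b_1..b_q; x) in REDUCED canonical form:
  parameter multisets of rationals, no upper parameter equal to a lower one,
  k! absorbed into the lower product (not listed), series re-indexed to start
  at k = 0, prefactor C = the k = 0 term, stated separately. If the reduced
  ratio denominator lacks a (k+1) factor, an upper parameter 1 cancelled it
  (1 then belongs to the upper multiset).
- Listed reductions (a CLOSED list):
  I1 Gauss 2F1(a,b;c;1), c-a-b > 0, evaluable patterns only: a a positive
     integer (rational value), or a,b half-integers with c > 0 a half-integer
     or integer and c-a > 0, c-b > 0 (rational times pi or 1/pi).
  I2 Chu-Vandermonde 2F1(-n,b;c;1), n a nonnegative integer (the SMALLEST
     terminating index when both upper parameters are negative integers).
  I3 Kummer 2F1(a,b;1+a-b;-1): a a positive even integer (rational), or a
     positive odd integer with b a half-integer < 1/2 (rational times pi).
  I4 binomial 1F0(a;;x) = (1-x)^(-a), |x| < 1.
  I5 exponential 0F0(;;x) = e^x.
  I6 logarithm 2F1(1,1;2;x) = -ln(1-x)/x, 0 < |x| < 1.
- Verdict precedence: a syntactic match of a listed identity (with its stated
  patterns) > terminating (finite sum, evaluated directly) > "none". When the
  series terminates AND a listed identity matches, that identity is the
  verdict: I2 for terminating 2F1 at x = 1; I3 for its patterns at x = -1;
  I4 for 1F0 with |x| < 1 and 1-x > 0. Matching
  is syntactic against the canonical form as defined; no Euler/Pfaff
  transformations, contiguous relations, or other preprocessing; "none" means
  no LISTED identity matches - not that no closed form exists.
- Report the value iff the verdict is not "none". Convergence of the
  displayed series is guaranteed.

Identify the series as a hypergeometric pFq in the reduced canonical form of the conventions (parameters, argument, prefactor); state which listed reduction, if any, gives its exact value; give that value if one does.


The series (x = -1) is 2F1: upper {-10, 4}, lower {15}, prefactor 9/11. Verdict: Kummer (I3) applies (x = -1; c = 15 equals 1+a-b for upper {-10, 4}: listed pattern). Sum: 273/22.

Structural cue: from the first term 9/11: (1)_k (C = 9/11) is k! itself.
Ratio: r(k) = (-1) * (k-10) (k+4) / [(k+15) (k+1)] - rational in k. x = (-1); t_0 = 9/11; negate the roots.


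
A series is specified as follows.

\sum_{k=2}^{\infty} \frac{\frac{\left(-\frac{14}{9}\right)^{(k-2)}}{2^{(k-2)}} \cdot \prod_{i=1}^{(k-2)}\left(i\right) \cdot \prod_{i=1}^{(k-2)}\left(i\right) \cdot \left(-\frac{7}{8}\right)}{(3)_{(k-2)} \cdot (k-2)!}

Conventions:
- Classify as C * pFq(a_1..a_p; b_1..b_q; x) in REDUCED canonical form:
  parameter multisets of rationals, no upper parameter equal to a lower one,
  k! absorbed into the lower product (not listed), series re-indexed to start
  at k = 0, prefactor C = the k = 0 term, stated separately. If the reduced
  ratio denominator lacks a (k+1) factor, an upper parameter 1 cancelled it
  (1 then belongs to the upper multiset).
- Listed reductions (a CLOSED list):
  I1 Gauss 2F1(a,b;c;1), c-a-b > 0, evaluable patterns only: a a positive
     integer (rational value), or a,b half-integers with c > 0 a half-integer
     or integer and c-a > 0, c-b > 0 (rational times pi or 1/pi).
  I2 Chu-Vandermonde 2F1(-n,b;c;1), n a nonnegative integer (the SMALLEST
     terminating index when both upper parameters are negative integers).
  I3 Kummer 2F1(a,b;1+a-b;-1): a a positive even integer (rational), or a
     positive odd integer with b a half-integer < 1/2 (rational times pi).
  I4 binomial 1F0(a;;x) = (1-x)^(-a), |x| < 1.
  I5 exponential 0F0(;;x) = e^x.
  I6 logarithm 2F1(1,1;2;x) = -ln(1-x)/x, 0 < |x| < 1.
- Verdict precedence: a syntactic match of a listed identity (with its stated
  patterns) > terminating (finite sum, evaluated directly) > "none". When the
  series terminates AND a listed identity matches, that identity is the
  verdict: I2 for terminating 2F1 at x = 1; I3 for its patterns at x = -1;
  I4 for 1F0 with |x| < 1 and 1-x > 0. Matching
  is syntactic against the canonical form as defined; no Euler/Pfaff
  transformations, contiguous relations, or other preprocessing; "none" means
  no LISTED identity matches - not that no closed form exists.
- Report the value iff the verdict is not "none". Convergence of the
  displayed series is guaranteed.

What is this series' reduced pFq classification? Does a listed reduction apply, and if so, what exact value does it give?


Key step: with t_0 = -\frac{7}{8}, the two k-th powers (C = -7/8) combine into one argument.
Step ratio: r(k) = -\frac{7}{9} * (k+1) (k+1) / [(k+3) (k+1)] - poly over poly, x = -\frac{7}{9} from leading terms; C = -\frac{7}{8} at k = 0.

This is -\frac{7}{8} * 2F1(1, 1; 3; -\frac{7}{9}) in reduced canonical form. Verdict: none. No listed pattern accepts 2F1(1, 1; 3; -\frac{7}{9}).


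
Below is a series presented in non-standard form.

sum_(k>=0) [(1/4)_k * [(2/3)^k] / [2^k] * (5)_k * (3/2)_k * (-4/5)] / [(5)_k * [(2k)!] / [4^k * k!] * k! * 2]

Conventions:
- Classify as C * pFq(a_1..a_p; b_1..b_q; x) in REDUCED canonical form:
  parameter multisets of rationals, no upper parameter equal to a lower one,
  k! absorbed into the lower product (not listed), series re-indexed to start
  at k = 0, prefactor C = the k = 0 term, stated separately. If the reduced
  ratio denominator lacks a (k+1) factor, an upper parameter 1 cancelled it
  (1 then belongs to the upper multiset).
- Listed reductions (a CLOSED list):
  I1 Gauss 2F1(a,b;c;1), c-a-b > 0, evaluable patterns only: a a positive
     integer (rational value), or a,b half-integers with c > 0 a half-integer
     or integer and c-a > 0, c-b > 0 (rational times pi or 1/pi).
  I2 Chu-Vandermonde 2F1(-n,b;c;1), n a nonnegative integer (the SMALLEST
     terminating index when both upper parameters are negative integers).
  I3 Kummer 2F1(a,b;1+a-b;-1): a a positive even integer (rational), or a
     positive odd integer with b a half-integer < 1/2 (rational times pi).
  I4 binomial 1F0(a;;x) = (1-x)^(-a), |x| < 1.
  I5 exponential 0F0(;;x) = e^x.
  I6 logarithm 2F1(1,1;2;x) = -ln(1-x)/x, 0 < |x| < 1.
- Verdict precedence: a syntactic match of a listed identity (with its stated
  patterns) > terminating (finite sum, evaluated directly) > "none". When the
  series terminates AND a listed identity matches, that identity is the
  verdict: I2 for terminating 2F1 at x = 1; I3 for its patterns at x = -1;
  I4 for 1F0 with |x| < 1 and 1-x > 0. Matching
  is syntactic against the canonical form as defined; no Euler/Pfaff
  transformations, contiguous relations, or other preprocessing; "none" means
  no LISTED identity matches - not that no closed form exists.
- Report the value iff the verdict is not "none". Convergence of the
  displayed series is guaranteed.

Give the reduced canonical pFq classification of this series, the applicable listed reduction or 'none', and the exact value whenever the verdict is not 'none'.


Reduced: x = 1/3, 2F1, upper = {1/4, 3/2}, lower = {1/2}, C = -2/5. Verdict: none. No listed pattern accepts 2F1(1/4, 3/2; 1/2; 1/3).

The tell: from the first term -2/5: the constant factors (prefactor -2/5) combine into one prefactor.
Adjacent-term ratio: r(k) = (1/3) * (k+1/4) (k+3/2) / [(k+1/2) (k+1)] - rational; roots negated = parameters, x = (1/3), C = -2/5.


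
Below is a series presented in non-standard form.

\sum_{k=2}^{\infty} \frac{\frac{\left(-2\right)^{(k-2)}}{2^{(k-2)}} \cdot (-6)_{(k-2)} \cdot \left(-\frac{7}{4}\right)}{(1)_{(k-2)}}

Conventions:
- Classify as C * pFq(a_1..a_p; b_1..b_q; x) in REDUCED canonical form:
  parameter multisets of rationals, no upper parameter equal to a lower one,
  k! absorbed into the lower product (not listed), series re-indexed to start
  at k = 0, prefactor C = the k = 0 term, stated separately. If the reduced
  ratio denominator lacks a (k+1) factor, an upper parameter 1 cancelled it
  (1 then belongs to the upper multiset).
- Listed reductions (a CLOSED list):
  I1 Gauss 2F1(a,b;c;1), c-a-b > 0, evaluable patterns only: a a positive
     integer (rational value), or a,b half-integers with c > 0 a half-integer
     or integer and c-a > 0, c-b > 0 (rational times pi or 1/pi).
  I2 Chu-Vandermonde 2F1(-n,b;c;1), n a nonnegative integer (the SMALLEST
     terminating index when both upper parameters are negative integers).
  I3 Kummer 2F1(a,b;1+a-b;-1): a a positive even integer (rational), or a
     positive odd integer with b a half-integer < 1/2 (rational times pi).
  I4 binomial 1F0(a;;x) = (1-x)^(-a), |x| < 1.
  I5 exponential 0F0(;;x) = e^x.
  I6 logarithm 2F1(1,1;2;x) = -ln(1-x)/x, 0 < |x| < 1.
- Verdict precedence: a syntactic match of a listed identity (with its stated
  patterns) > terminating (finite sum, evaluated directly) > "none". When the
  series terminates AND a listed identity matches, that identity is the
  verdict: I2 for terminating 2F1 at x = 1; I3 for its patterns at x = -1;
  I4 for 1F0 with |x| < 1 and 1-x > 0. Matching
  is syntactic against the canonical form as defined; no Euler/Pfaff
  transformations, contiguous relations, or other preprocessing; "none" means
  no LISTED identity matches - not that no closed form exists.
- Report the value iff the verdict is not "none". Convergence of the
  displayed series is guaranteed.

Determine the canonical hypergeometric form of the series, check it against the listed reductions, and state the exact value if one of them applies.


Canonical form: C = -\frac{7}{4} times 1F0 with upper {-6}, lower {-}, x = -1. Verdict: terminating - the sum ends at index 6 because -6 is a negative integer; exact evaluation follows. Sum: -112.

First insight: t_0 being -\frac{7}{4}, (1)_k (C = -7/4, x = -1) is k! itself.
Consecutive-term ratio: r(k) = -1 * (k-6) / [(k+1)] - rational in k. x = -1; t_0 = -\frac{7}{4}; negate the roots.


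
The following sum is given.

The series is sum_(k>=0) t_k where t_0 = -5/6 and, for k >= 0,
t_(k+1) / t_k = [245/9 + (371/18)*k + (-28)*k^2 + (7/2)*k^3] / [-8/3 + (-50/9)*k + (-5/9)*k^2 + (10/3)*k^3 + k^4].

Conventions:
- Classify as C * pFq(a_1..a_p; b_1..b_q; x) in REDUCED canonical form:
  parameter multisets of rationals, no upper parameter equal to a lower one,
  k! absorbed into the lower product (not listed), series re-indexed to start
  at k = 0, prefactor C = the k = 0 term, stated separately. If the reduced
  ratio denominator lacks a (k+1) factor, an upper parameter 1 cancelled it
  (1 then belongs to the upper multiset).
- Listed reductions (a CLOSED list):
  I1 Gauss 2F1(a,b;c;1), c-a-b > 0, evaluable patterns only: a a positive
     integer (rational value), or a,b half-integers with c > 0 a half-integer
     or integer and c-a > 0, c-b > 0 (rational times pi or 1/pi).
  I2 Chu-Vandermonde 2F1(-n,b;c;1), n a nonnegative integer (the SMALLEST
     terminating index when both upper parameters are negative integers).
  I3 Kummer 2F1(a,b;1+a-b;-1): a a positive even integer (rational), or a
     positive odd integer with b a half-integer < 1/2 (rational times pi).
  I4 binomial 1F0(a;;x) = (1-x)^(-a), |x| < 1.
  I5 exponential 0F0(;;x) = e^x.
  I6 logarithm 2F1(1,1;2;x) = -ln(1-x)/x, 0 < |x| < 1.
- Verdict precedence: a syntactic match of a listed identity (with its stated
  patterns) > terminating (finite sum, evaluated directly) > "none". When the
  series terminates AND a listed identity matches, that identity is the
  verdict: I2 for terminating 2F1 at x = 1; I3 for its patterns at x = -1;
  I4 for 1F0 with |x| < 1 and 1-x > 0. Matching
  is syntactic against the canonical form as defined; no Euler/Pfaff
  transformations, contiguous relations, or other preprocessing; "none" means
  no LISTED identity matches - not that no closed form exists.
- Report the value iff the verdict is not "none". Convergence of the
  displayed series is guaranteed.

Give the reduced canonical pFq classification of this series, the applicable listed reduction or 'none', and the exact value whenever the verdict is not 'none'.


x = 7/2 here; the reduced form reads 2F2, upper {-7, -5/3}, lower {-4/3, 3}, C = -5/6. Verdict: terminating at k = 7: the factor (-7)_k kills every later term; summing the 8 survivors is exact. Sum: -7113273019/350355456.

The tell: x = (7/2) and cancel k + 2/3 from the displayed ratio first; then prefactor -5/6.
Consecutive-term ratio: r(k) = (7/2) * (k-7) (k-5/3) / [(k-4/3) (k+3) (k+1)] - rational; roots negated = parameters, x = (7/2), C = -5/6.


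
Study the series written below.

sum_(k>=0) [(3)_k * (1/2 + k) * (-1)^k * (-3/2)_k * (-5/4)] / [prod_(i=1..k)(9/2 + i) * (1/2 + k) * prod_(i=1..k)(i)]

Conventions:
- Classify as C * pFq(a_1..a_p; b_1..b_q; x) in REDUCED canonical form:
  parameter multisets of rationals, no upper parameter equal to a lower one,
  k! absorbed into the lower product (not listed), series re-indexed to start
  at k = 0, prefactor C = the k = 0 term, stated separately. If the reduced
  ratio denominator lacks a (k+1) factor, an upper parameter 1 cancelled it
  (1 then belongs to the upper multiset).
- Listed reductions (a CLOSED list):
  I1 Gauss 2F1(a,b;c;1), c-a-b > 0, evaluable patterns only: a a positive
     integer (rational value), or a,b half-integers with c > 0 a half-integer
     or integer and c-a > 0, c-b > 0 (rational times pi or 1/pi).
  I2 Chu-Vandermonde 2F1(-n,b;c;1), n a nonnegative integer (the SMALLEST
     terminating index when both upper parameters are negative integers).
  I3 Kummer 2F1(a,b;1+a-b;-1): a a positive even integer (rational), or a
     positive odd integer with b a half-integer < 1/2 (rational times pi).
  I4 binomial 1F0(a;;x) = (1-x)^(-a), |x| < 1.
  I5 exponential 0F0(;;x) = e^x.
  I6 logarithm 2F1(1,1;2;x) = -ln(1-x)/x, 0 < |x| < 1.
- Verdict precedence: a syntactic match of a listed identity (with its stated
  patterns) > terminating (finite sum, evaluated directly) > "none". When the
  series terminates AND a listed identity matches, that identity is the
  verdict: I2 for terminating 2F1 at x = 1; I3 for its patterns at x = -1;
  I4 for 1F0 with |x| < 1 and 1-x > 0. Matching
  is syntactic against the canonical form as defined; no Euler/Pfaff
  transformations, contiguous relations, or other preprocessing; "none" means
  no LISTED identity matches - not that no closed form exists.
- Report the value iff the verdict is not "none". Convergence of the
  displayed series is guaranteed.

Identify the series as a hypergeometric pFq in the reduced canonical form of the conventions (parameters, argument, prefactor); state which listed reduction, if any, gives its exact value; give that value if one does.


Classification (C = -5/4): 2F1 with upper {-3/2, 3}, lower {11/2}, argument x = -1. Verdict (x = -1): Kummer (I3) applies (x = -1; c = 11/2 equals 1+a-b for upper {-3/2, 3}: listed pattern). Value: (-1575/2048) * pi.

Structural cue: t_0 = -5/4 here, and the product of the first k integers (C = -5/4, x = -1) is k!.
Ratio: r(k) = (-1) * (k-3/2) (k+3) / [(k+11/2) (k+1)] - poly over poly, x = (-1) from leading terms; C = -5/4 at k = 0.


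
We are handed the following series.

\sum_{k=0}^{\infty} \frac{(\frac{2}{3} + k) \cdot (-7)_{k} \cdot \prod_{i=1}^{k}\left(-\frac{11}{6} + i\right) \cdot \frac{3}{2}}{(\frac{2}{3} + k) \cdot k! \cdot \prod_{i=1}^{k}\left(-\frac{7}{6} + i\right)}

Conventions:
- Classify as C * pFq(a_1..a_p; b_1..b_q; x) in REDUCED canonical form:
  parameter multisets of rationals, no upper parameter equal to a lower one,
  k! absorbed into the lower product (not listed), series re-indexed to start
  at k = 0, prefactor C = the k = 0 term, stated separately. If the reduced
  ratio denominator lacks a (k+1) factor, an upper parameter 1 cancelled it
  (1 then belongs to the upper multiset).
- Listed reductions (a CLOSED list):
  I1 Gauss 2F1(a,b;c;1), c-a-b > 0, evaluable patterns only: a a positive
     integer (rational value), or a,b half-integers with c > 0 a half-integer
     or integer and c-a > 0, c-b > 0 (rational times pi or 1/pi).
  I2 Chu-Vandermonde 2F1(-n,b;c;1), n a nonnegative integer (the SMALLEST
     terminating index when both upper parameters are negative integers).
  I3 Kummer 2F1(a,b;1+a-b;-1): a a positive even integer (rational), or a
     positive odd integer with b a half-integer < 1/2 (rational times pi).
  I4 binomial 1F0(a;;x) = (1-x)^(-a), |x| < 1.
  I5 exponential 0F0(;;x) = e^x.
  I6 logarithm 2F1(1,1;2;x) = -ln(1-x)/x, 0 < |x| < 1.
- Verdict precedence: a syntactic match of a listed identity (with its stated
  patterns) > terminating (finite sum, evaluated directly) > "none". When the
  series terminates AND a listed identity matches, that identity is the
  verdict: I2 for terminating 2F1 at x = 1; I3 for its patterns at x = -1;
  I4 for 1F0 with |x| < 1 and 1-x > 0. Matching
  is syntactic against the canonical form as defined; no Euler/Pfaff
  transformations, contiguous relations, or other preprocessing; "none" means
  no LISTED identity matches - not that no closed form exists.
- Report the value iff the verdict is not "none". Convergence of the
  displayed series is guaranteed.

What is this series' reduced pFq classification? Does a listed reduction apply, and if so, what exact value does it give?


The series (x = 1) is 2F1: upper {-7, -\frac{5}{6}}, lower {-\frac{1}{6}}, prefactor \frac{3}{2}. Verdict (x = 1): the Chu-Vandermonde identity I2 applies (terminating 2F1 at x = 1 with n = 7, b = -5/6, c = -\frac{1}{6}). Hence: -\frac{24576}{667}.

Structural cue: with t_0 = \frac{3}{2}, striking the common factor k + 2/3 reduces the term (C = 3/2, x = 1).
Consecutive-term ratio: r(k) = 1 * (k-7) (k-\frac{5}{6}) / [(k-\frac{1}{6}) (k+1)] - poly over poly, x = 1 from leading terms; C = \frac{3}{2} at k = 0.


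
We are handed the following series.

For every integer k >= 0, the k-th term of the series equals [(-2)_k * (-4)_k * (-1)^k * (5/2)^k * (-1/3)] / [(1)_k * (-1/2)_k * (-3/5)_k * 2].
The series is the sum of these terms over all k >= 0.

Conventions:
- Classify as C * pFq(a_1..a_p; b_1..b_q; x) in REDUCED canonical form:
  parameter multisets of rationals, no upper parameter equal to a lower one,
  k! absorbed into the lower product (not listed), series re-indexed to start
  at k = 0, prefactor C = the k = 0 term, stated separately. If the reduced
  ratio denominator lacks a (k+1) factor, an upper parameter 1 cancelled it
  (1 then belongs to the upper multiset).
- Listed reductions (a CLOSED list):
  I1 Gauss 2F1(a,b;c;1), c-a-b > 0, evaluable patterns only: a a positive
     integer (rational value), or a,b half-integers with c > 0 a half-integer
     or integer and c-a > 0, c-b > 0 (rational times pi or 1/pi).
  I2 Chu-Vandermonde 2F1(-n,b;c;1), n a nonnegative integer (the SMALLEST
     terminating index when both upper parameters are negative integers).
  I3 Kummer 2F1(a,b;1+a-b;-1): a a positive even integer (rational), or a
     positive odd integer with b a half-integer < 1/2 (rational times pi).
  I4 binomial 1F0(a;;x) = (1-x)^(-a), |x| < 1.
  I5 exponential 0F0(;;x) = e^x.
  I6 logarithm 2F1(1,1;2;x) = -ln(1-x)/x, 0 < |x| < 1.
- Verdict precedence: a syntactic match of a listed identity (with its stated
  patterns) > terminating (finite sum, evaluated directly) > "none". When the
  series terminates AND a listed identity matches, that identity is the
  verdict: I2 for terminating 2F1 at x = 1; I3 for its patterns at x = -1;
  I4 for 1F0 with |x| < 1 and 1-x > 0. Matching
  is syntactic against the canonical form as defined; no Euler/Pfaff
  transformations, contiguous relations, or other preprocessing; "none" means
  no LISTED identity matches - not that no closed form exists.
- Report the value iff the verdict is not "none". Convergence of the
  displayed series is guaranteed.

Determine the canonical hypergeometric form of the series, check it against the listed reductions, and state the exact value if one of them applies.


Reduced: x = -5/2, 2F2, upper = {-4, -2}, lower = {-3/5, -1/2}, C = -1/6. Verdict: terminating (-2 upstairs). 3 nonzero terms in all; added directly. Its exact value is -3553/18.

The tell: from the first term -1/6: (1)_k (prefactor -1/6) is k! itself.
Consecutive-term ratio: r(k) = (-5/2) * (k-4) (k-2) / [(k-3/5) (k-1/2) (k+1)] - rational in k. x = (-5/2); t_0 = -1/6; negate the roots.


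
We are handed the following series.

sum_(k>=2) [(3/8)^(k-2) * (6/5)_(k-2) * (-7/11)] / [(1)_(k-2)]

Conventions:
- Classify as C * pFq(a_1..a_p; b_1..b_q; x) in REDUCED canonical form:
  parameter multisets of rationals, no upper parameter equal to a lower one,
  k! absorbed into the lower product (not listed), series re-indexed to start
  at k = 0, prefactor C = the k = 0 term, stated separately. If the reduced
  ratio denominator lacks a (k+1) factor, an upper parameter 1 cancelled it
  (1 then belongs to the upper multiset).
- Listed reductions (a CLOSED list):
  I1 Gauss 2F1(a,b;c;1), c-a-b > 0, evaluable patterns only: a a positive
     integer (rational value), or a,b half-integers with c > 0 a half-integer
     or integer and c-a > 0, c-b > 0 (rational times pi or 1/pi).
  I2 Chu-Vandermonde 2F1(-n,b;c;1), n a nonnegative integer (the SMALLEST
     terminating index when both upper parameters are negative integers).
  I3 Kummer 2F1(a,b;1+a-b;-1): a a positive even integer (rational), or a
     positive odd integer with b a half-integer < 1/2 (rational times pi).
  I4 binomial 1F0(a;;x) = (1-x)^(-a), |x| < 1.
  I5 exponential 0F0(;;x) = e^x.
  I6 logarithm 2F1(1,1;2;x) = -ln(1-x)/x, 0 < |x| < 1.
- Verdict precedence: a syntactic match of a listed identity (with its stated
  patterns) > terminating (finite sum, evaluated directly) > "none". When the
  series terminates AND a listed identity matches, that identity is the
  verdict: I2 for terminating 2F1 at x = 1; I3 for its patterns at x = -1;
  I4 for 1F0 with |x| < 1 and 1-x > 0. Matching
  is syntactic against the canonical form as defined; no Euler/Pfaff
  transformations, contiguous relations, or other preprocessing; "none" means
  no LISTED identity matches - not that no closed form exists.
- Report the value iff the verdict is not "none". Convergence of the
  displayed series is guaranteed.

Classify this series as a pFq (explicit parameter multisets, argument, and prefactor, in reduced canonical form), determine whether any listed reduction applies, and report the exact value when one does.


x = 3/8 here; the reduced form reads 1F0, upper {6/5}, lower {-}, C = -7/11. Verdict at x = 3/8: binomial (I4) matches (the 1F0 binomial series: exponent -6/5, x = 3/8). Value: (-7/11) * (5/8)^(-6/5).

First insight: with t_0 = -7/11, (1)_k (C = -7/11, x = 3/8) is k! itself.
Adjacent-term ratio: r(k) = (3/8) * (k+6/5) / [(k+1)] - rational; roots negated = parameters, x = (3/8), C = -7/11.


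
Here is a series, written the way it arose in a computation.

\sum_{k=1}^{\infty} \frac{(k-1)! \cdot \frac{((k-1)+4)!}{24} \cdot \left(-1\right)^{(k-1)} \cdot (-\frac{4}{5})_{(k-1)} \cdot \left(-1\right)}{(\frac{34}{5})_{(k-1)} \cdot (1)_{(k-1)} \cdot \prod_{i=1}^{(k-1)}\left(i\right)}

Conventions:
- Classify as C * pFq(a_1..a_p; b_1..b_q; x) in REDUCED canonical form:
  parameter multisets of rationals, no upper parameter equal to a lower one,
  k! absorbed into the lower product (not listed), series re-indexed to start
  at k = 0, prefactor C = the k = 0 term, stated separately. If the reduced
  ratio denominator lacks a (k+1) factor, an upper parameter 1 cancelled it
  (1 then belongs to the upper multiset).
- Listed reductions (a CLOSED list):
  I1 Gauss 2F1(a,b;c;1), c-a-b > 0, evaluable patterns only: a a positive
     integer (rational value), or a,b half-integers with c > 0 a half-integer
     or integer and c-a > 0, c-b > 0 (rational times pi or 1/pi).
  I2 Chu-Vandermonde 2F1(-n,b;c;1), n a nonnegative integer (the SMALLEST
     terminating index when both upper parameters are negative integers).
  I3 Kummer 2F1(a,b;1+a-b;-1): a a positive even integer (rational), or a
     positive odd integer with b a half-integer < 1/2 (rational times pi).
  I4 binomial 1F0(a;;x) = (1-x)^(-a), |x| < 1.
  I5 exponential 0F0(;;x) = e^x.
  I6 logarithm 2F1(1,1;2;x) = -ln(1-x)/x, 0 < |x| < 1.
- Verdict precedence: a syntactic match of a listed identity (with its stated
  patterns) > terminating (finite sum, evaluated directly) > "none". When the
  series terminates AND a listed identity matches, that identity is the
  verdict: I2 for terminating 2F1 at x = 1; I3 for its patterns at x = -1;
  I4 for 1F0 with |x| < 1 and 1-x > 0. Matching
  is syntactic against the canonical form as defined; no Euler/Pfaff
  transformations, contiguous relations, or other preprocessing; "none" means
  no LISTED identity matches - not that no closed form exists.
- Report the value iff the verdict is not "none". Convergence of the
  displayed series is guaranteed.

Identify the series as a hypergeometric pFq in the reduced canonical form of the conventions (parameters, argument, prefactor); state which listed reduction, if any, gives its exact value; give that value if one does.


Reduced: x = -1, 2F1, upper = {-\frac{4}{5}, 5}, lower = {\frac{34}{5}}, C = -1. Verdict: none. A 2F1 with upper {-\frac{4}{5}, 5} fits none of I1-I6 at x = -1; the sum runs forever.

Structural cue: with t_0 = -1, the product of the first k integers (C = -1) is k!.
Ratio: r(k) = -1 * (k-\frac{4}{5}) (k+5) / [(k+\frac{34}{5}) (k+1)] - rational in k. x = -1; t_0 = -1; negate the roots.


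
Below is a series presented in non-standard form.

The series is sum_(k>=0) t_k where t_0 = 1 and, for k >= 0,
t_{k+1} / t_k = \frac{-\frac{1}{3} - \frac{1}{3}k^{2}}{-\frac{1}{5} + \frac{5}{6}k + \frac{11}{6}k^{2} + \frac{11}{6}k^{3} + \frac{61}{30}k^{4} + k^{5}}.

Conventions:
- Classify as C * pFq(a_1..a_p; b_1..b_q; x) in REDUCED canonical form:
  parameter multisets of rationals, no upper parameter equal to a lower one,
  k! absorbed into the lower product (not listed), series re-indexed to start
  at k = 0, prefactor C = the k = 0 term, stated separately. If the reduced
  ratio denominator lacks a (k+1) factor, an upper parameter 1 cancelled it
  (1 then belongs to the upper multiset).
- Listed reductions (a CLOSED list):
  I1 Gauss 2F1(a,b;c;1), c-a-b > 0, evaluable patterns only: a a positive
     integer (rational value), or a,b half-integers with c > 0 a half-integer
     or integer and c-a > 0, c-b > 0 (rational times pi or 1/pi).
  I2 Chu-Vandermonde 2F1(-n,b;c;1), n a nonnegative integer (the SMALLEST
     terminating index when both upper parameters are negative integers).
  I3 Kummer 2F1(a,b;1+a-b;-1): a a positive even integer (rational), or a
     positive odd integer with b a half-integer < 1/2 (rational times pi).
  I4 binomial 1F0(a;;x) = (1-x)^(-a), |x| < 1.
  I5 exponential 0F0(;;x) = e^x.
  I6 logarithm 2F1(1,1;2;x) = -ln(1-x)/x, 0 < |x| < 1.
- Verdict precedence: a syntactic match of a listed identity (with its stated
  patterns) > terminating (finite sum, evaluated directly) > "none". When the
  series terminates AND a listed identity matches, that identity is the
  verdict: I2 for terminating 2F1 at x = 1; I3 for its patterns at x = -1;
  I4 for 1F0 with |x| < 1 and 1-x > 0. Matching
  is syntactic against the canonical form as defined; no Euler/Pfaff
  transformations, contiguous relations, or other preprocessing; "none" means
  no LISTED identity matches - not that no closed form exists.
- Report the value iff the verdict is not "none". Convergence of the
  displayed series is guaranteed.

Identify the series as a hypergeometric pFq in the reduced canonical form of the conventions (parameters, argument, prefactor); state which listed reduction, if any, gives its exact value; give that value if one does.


Canonical form: C = 1 times 0F2 with upper {-}, lower {-\frac{1}{6}, \frac{6}{5}}, x = -\frac{1}{3}. Verdict: none here - no I1-I6 shape fits x = -\frac{1}{3} with lower {-\frac{1}{6}, \frac{6}{5}}.

Structural cue: t_0 being 1, factor the ratio over Q (C = 1, x = -1/3): negated roots = parameters.
Term ratio: r(k) = -\frac{1}{3} * 1 / [(k-\frac{1}{6}) (k+\frac{6}{5}) (k+1)] - rational in k, leading ratio -\frac{1}{3}; with t_0 = 1, classification follows.


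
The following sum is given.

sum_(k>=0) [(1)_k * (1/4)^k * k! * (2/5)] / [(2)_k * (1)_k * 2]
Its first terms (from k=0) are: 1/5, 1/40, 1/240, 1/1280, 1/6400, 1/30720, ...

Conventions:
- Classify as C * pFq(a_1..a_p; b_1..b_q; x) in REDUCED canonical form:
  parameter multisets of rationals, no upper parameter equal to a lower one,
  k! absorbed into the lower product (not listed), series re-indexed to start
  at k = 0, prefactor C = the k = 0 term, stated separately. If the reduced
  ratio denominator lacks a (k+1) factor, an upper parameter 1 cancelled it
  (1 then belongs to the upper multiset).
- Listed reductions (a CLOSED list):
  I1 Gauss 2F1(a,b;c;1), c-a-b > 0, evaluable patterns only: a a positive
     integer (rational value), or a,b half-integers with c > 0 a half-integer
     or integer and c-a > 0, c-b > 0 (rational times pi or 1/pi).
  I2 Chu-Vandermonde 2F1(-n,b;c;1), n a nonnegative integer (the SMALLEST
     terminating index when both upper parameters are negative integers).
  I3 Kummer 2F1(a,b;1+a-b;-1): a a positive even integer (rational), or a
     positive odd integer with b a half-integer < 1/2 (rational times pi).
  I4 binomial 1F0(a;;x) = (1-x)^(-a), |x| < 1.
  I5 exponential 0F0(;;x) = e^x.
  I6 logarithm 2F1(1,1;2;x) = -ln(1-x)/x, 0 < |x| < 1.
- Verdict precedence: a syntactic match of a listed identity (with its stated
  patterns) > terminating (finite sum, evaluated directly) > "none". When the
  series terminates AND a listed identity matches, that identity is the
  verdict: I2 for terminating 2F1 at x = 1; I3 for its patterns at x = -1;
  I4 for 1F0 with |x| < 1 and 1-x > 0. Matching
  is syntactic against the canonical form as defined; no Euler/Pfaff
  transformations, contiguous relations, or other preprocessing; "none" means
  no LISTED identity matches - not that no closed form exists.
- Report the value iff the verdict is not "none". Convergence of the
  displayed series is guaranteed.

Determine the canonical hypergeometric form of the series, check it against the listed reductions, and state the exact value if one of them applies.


First insight: from the first term 1/5: the factorial ratio (prefactor 1/5) (k+a-1)!/(a-1)! is a rising factorial (a)_k.
Consecutive-term ratio: r(k) = (1/4) * (k+1) (k+1) / [(k+2) (k+1)] - poly over poly, x = (1/4) from leading terms; C = 1/5 at k = 0.

With C = 1/5: the canonical form is 2F1(1, 1; 2; 1/4). Verdict: this is the logarithmic series (I6) (the logarithm: parameters (1,1;2), x = 1/4). Its exact value is (-4/5) * ln(3/4).


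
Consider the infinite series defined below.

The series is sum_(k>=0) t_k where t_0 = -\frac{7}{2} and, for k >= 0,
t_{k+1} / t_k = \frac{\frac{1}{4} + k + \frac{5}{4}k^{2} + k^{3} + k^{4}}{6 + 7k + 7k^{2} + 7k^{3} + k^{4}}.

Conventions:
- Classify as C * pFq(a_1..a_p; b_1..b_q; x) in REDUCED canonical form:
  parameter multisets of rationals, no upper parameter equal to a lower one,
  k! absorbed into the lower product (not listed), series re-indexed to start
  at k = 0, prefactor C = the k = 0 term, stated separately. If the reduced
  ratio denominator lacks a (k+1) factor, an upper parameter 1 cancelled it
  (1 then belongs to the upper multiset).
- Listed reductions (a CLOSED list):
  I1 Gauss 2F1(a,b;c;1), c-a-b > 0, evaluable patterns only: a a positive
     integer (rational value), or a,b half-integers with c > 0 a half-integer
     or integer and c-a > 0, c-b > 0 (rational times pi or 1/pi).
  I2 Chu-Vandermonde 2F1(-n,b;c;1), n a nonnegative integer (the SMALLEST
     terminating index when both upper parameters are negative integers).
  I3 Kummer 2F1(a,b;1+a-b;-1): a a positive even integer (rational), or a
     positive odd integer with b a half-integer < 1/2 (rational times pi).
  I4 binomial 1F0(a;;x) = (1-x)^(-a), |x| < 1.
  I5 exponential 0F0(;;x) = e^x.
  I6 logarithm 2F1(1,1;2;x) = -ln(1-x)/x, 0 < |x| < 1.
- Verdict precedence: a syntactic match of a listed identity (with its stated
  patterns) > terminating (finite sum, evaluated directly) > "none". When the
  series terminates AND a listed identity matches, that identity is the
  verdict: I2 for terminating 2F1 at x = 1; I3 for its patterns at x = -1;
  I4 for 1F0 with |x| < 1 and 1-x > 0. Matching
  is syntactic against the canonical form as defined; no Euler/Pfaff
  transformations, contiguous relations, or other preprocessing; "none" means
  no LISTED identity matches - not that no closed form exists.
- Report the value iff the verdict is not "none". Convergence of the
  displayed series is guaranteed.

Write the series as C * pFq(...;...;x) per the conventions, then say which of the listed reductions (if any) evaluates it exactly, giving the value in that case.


Classification (C = -\frac{7}{2}): 2F1 with upper {\frac{1}{2}, \frac{1}{2}}, lower {6}, argument x = 1. Verdict: this is the half-integer Gauss pattern (I1) (x = 1; upper {\frac{1}{2}, \frac{1}{2}} half-integers, c = 6 in the evaluable pattern). Value: \left(-\frac{32768}{2835}\right) / \pi.

The tell: with t_0 = -\frac{7}{2}, factor the ratio over Q (C = -7/2): negated roots = parameters.
Term ratio: r(k) = 1 * (k+\frac{1}{2}) (k+\frac{1}{2}) / [(k+6) (k+1)] - rational; roots negated = parameters, x = 1, C = -\frac{7}{2}.


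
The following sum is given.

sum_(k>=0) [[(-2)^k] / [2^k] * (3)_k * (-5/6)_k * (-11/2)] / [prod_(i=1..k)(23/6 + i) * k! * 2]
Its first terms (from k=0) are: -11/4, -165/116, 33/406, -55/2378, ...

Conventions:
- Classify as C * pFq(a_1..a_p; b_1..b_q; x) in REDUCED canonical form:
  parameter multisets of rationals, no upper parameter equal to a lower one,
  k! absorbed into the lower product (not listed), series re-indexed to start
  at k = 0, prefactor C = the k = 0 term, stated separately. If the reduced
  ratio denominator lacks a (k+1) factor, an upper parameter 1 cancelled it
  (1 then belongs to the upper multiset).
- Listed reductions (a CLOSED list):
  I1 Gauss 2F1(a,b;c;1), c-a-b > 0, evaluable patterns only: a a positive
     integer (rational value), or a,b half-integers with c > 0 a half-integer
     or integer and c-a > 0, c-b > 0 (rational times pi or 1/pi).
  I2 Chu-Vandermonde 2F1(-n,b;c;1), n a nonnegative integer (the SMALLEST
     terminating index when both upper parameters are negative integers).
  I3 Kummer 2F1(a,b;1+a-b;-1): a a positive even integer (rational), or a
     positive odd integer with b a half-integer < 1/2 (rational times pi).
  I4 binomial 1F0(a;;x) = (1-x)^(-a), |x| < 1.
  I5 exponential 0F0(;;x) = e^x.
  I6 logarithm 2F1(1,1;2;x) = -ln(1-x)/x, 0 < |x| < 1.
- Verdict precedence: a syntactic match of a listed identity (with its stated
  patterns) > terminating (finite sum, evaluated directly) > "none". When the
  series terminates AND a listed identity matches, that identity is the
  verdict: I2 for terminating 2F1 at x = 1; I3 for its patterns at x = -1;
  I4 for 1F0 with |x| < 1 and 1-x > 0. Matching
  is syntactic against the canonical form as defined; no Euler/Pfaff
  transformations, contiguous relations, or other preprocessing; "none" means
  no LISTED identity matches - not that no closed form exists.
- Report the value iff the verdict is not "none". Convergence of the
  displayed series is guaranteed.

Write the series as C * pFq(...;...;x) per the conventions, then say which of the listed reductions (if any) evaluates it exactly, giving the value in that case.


With C = -11/4: the canonical form is 2F1(-5/6, 3; 29/6; -1). Verdict: none. No listed pattern accepts 2F1(-5/6, 3; 29/6; -1).

Structural cue: from the first term -11/4: the lower running product (C = -11/4) is a rising factorial.
Step ratio: r(k) = (-1) * (k-5/6) (k+3) / [(k+29/6) (k+1)] - rational in k. x = (-1); t_0 = -11/4; negate the roots.


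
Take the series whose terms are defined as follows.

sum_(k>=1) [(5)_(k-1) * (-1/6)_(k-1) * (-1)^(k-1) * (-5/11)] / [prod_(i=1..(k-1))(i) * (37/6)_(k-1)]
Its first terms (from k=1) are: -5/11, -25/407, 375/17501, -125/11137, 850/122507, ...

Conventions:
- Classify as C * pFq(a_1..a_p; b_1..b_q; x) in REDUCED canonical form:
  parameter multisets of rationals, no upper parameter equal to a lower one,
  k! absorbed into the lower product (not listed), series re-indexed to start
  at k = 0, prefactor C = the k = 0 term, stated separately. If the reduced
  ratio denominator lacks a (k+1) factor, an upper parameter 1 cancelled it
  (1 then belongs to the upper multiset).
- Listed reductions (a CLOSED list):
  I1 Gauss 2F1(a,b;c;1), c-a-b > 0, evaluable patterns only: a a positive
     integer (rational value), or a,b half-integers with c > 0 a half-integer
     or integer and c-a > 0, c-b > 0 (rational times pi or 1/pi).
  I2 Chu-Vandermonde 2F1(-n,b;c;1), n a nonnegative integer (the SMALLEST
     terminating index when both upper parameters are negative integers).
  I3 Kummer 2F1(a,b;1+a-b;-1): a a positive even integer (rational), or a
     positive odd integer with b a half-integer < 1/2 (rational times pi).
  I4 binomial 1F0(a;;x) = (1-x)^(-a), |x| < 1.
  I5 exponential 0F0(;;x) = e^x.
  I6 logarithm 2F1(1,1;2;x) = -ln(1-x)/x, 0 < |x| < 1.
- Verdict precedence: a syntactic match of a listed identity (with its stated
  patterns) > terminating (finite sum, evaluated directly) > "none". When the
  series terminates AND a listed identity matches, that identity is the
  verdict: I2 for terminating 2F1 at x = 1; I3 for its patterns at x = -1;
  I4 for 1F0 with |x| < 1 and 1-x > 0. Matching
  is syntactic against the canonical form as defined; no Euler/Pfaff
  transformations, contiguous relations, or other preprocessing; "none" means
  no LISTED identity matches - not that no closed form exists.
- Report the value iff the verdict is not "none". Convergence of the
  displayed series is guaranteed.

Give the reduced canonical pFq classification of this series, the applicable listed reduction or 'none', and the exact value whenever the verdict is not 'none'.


x = -1 here; the reduced form reads 2F1, upper {-1/6, 5}, lower {37/6}, C = -5/11. Verdict: no listed reduction: x = -1 and upper {-1/6, 5} fail every I1-I6 pattern.

Key observation: t_0 = -5/11 here, and the product of the first k integers (C = -5/11) is k!.
Step ratio: r(k) = (-1) * (k-1/6) (k+5) / [(k+37/6) (k+1)] - poly over poly, x = (-1) from leading terms; C = -5/11 at k = 0.


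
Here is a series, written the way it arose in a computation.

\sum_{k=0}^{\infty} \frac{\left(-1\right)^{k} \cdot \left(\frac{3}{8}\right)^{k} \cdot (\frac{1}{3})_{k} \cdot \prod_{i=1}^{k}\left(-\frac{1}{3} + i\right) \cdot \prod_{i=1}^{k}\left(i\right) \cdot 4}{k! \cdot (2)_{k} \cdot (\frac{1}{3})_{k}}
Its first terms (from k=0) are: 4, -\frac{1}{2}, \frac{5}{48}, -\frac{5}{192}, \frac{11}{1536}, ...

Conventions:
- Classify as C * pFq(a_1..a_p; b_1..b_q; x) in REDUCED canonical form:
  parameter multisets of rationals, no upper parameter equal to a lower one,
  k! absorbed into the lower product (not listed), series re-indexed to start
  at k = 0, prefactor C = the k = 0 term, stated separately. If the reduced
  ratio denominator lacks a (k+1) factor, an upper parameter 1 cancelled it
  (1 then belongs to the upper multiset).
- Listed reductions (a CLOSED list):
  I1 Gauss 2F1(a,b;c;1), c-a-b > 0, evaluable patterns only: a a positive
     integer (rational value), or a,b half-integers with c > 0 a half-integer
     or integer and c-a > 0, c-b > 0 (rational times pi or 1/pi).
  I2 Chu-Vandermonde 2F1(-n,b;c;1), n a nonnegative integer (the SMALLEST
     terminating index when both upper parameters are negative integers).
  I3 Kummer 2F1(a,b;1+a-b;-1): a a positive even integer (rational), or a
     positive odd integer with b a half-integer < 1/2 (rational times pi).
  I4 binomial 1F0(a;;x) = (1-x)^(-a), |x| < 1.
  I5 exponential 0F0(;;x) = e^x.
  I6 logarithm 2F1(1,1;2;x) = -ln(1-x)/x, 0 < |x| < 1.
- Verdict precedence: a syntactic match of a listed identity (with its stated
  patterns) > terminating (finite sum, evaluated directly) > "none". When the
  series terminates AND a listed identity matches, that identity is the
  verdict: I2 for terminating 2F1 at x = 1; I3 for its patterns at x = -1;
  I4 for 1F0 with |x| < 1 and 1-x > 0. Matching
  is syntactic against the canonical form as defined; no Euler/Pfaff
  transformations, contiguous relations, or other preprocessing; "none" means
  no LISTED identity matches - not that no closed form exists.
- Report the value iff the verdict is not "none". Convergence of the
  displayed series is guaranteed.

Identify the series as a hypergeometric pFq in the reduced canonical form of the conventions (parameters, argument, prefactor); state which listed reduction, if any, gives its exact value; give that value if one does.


Classification (C = 4): 2F1 with upper {\frac{2}{3}, 1}, lower {2}, argument x = -\frac{3}{8}. Verdict: none. Every listed pattern misses the 2F1 form at -\frac{3}{8}, upper {\frac{2}{3}, 1}.

Structural cue: x = -\frac{3}{8} and the parameter 1/3 appears in both the upper and lower lists and cancels.
Adjacent-term ratio: r(k) = -\frac{3}{8} * (k+\frac{2}{3}) (k+1) / [(k+2) (k+1)] - rational in k. x = -\frac{3}{8}; t_0 = 4; negate the roots.
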